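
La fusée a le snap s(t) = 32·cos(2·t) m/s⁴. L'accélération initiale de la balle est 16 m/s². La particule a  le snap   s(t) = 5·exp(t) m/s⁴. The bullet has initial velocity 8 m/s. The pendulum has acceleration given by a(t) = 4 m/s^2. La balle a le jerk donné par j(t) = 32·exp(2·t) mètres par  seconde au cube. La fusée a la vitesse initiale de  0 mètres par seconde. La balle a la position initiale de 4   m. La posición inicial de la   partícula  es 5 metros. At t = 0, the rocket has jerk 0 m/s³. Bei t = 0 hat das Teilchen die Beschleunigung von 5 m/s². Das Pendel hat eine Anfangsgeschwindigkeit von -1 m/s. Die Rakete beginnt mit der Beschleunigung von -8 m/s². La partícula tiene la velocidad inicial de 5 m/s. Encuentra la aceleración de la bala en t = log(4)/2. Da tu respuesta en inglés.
To find the answer, we compute 1 integral of j(t) = 32·exp(2·t). The antiderivative of jerk, with a(0) = 16, gives acceleration: a(t) = 16·exp(2·t). We have acceleration a(t) = 16·exp(2·t). Substituting t = log(4)/2: a(log(4)/2) = 64.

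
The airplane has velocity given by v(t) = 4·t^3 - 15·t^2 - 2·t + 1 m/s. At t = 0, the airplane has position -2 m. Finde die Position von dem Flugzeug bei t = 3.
Wir müssen unsere Gleichung für die Geschwindigkeit v(t) = 4·t^3 - 15·t^2 - 2·t + 1 1-mal integrieren. Mit ∫v(t)dt und Anwendung von x(0) = -2, finden wir x(t) = t^4 - 5·t^3 - t^2 + t - 2. Wir haben die Position x(t) = t^4 - 5·t^3 - t^2 + t - 2. Durch Einsetzen von t = 3: x(3) = -62.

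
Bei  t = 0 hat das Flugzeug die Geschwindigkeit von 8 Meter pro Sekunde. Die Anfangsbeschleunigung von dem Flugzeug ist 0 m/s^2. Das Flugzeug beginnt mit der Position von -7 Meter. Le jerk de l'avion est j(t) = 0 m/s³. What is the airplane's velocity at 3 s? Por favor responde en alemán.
Wir müssen unsere Gleichung für den Ruck j(t) = 0 2-mal integrieren. Die Stammfunktion von dem Ruck, mit a(0) = 0, ergibt die Beschleunigung: a(t) = 0. Durch Integration von der Beschleunigung und Verwendung der Anfangsbedingung v(0) = 8, erhalten wir v(t) = 8. Wir haben die Geschwindigkeit v(t) = 8. Durch Einsetzen von t = 3: v(3) = 8.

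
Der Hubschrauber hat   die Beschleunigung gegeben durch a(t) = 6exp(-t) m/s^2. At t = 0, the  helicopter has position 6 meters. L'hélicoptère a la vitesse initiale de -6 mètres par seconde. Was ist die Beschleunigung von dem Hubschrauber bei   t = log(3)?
Aus der Gleichung für die Beschleunigung a(t) = 6·exp(-t), setzen wir t = log(3) ein und erhalten a = 2.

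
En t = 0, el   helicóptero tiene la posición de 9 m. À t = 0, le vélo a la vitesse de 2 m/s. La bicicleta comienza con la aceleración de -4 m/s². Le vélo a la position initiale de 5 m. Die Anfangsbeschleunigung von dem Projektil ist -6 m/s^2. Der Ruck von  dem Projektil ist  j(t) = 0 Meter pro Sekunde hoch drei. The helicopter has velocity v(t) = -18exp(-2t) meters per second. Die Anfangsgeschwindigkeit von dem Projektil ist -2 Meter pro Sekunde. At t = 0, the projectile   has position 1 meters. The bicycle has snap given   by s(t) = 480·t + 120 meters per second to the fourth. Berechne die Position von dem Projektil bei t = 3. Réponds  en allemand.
Wir müssen unsere Gleichung für den Ruck j(t) = 0 3-mal integrieren. Das Integral von dem Ruck ist die Beschleunigung. Mit a(0) = -6 erhalten wir a(t) = -6. Das Integral von der Beschleunigung, mit v(0) = -2, ergibt die Geschwindigkeit: v(t) = -6·t - 2. Die Stammfunktion von der Geschwindigkeit ist die Position. Mit x(0) = 1 erhalten wir x(t) = -3·t^2 - 2·t + 1. Wir haben die Position x(t) = -3·t^2 - 2·t + 1. Durch Einsetzen von t = 3: x(3) = -32.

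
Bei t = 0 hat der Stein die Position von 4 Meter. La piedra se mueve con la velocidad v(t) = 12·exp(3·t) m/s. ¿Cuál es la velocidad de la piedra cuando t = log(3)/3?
Tenemos la velocidad v(t) = 12·exp(3·t). Sustituyendo t = log(3)/3: v(log(3)/3) = 36.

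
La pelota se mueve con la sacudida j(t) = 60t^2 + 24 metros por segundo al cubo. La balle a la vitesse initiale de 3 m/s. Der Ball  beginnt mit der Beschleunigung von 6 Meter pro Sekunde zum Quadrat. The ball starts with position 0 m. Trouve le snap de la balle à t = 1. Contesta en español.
Debemos derivar nuestra ecuación de la sacudida j(t) = 60·t^2 + 24 1 vez. Derivando la sacudida, obtenemos el snap: s(t) = 120·t. De la ecuación del snap s(t) = 120·t, sustituimos t = 1 para obtener s = 120.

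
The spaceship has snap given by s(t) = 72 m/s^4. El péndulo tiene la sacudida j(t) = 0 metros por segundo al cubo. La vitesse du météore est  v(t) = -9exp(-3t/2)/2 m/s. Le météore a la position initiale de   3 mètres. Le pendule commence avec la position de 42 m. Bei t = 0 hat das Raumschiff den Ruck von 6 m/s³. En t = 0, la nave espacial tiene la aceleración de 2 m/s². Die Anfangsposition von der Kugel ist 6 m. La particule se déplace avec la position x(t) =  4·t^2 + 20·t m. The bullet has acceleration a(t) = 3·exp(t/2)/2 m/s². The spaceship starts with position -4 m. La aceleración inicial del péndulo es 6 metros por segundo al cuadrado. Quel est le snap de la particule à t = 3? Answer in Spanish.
Para resolver esto, necesitamos tomar 4 derivadas de nuestra ecuación de la posición x(t) = 4·t^2 + 20·t. La derivada de la posición da la velocidad: v(t) = 8·t + 20. Derivando la velocidad, obtenemos la aceleración: a(t) = 8. Tomando d/dt de a(t), encontramos j(t) = 0. La derivada de la sacudida da el snap: s(t) = 0. Usando s(t) = 0 y sustituyendo t = 3, encontramos s = 0.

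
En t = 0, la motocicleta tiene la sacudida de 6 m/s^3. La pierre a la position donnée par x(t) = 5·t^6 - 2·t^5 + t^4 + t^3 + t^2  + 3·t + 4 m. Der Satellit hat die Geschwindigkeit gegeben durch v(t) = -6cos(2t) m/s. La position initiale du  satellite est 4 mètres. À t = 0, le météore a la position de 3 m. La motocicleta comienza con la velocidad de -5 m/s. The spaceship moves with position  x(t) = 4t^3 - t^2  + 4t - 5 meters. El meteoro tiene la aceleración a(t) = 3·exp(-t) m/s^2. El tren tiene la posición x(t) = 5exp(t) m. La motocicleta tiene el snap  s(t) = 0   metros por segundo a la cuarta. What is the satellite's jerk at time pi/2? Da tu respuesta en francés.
Pour résoudre ceci, nous devons prendre 2 dérivées de notre équation de la vitesse v(t) = -6·cos(2·t). En prenant d/dt de v(t), nous trouvons a(t) = 12·sin(2·t). En prenant d/dt de a(t), nous trouvons j(t) = 24·cos(2·t). De l'équation du jerk j(t) = 24·cos(2·t), nous substituons t = pi/2 pour obtenir j = -24.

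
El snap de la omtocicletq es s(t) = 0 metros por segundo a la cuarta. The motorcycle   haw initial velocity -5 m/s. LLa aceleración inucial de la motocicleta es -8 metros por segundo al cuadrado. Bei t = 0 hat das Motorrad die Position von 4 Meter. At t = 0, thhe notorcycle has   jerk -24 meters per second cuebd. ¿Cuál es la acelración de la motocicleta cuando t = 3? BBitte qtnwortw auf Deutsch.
Wir müssen unsere Gleichung für den Snap s(t) = 0 2-mal integrieren. Die Stammfunktion von dem Snap ist der Ruck. Mit j(0) = -24 erhalten wir j(t) = -24. Die Stammfunktion von dem Ruck, mit a(0) = -8, ergibt die Beschleunigung: a(t) = -24·t - 8. Wir haben die Beschleunigung a(t) = -24·t - 8. Durch Einsetzen von t = 3: a(3) = -80.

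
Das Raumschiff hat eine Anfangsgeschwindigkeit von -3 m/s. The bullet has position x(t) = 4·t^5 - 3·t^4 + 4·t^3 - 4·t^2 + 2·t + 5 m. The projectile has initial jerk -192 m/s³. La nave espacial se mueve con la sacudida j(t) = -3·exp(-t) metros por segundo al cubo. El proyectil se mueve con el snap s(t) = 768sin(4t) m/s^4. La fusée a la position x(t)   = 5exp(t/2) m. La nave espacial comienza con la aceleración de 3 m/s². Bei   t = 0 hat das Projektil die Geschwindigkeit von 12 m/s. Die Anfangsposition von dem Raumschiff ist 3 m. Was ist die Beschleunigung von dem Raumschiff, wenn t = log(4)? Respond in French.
Nous devons trouver la primitive de notre équation du jerk j(t) = -3·exp(-t) 1 fois. En prenant ∫j(t)dt et en appliquant a(0) = 3, nous trouvons a(t) = 3·exp(-t). Nous avons l'accélération a(t) = 3·exp(-t). En substituant t = log(4): a(log(4)) = 3/4.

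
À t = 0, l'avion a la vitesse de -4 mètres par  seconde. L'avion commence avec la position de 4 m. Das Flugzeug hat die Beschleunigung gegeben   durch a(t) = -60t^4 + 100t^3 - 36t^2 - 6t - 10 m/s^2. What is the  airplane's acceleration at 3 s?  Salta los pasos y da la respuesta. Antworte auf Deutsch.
Bei t = 3, a = -2512.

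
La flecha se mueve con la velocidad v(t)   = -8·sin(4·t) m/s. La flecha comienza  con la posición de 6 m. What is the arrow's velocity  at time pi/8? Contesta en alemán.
Aus der Gleichung für die Geschwindigkeit v(t) = -8·sin(4·t), setzen wir t = pi/8 ein und erhalten v = -8.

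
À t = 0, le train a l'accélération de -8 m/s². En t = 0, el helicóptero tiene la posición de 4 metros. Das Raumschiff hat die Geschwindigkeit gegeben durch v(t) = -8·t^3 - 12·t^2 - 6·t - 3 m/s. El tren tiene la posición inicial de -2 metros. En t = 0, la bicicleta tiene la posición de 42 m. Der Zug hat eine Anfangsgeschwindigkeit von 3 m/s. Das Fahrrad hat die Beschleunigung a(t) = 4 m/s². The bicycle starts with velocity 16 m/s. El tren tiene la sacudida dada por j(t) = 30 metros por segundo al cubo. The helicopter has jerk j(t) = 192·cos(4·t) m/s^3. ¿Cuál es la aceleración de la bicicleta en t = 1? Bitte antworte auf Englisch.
Using a(t) = 4 and substituting t = 1, we find a = 4.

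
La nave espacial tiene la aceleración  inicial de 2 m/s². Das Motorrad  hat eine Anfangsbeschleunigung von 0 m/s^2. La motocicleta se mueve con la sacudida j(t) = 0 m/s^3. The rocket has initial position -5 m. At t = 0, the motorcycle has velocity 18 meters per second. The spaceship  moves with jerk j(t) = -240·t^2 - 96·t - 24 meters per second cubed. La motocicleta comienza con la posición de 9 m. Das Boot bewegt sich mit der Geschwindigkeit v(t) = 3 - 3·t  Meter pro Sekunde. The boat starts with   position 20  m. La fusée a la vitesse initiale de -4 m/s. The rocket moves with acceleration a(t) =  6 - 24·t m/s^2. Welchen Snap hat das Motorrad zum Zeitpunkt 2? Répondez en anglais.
Starting from jerk j(t) = 0, we take 1 derivative. The derivative of jerk gives snap: s(t) = 0. From the given snap equation s(t) = 0, we substitute t = 2 to get s = 0.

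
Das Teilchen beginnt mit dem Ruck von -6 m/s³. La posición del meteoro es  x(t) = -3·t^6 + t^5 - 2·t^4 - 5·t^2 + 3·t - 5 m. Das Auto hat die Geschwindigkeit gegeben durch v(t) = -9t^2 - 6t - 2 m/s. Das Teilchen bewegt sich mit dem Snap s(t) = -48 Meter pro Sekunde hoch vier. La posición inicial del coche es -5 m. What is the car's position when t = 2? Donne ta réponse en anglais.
To solve this, we need to take 1 antiderivative of our velocity equation v(t) = -9·t^2 - 6·t - 2. Taking ∫v(t)dt and applying x(0) = -5, we find x(t) = -3·t^3 - 3·t^2 - 2·t - 5. We have position x(t) = -3·t^3 - 3·t^2 - 2·t - 5. Substituting t = 2: x(2) = -45.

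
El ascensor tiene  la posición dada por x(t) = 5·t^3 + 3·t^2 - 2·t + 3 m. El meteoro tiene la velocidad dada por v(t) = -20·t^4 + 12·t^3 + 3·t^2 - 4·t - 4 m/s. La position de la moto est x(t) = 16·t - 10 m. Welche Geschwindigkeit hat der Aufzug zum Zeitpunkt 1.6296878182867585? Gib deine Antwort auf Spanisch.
Partiendo de la posición x(t) = 5·t^3 + 3·t^2 - 2·t + 3, tomamos 1 derivada. Derivando la posición, obtenemos la velocidad: v(t) = 15·t^2 + 6·t - 2. Tenemos la velocidad v(t) = 15·t^2 + 6·t - 2. Sustituyendo t = 1.6296878182867585: v(1.6296878182867585) = 47.6163626858044.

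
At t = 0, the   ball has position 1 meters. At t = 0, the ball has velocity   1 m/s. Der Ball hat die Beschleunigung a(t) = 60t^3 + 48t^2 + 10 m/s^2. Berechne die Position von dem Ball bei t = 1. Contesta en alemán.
Ausgehend von der Beschleunigung a(t) = 60·t^3 + 48·t^2 + 10, nehmen wir 2 Integrale. Das Integral von der Beschleunigung, mit v(0) = 1, ergibt die Geschwindigkeit: v(t) = 15·t^4 + 16·t^3 + 10·t + 1. Die Stammfunktion von der Geschwindigkeit, mit x(0) = 1, ergibt die Position: x(t) = 3·t^5 + 4·t^4 + 5·t^2 + t + 1. Wir haben die Position x(t) = 3·t^5 + 4·t^4 + 5·t^2 + t + 1. Durch Einsetzen von t = 1: x(1) = 14.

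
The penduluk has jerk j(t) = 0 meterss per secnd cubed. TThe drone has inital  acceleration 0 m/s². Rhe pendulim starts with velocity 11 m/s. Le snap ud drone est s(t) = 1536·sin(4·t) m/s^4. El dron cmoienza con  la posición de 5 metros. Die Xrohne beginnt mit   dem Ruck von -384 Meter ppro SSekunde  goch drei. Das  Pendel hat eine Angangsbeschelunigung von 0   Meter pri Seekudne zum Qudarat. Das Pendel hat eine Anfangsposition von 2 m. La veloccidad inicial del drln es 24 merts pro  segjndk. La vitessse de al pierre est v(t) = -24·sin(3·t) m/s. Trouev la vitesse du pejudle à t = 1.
Pour résoudre ceci, nous devons prendre 2 primitives de notre équation du jerk j(t) = 0. L'intégrale du jerk, avec a(0) = 0, donne l'accélération: a(t) = 0. En prenant ∫a(t)dt et en appliquant v(0) = 11, nous trouvons v(t) = 11. Nous avons la vitesse v(t) = 11. En substituant t = 1: v(1) = 11.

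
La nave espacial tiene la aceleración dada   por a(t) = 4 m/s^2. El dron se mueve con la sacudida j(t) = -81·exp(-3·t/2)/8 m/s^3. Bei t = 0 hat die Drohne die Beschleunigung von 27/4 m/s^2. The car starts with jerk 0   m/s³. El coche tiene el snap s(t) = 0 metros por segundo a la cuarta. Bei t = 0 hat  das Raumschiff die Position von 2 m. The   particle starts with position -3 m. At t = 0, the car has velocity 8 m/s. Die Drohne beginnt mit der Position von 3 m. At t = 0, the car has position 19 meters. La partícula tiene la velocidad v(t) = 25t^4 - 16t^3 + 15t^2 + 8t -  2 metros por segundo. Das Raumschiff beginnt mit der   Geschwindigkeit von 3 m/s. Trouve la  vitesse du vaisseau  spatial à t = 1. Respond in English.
Starting from acceleration a(t) = 4, we take 1 integral. Integrating acceleration and using the initial condition v(0) = 3, we get v(t) = 4·t + 3. We have velocity v(t) = 4·t + 3. Substituting t = 1: v(1) = 7.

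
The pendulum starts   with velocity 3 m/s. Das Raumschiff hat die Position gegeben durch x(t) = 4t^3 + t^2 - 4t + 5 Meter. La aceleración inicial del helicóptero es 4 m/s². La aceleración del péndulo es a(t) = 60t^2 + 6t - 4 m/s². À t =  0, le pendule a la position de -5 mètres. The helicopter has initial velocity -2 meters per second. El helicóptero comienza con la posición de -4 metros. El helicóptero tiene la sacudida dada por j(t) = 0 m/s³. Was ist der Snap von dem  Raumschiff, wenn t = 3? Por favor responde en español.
Debemos derivar nuestra ecuación de la posición x(t) = 4·t^3 + t^2 - 4·t + 5 4 veces. La derivada de la posición da la velocidad: v(t) = 12·t^2 + 2·t - 4. Derivando la velocidad, obtenemos la aceleración: a(t) = 24·t + 2. Tomando d/dt de a(t), encontramos j(t) = 24. La derivada de la sacudida da el snap: s(t) = 0. Tenemos el snap s(t) = 0. Sustituyendo t = 3: s(3) = 0.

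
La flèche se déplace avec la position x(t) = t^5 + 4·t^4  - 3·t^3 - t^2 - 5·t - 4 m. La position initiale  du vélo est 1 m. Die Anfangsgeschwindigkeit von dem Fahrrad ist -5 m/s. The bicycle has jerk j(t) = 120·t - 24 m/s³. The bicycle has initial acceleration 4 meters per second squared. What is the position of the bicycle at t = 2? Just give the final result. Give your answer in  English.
The position at t = 2 is x = 47.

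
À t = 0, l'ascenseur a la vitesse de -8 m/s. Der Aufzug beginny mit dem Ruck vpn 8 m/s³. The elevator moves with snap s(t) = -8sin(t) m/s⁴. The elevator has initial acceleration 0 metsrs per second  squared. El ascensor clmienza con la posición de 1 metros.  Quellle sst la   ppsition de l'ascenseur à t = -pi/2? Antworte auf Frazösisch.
Nous devons intégrer notre équation du snap s(t) = -8·sin(t) 4 fois. L'intégrale du snap est le jerk. En utilisant j(0) = 8, nous obtenons j(t) = 8·cos(t). En prenant ∫j(t)dt et en appliquant a(0) = 0, nous trouvons a(t) = 8·sin(t). En intégrant l'accélération et en utilisant la condition initiale v(0) = -8, nous obtenons v(t) = -8·cos(t). En intégrant la vitesse et en utilisant la condition initiale x(0) = 1, nous obtenons x(t) = 1 - 8·sin(t). En utilisant x(t) = 1 - 8·sin(t) et en substituant t = -pi/2, nous trouvons x = 9.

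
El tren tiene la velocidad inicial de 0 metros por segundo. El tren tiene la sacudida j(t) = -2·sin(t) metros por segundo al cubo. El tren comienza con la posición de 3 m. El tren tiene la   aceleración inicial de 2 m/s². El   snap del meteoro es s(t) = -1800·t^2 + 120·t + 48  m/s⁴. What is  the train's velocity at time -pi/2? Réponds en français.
En partant du jerk j(t) = -2·sin(t), nous prenons 2 intégrales. En prenant ∫j(t)dt et en appliquant a(0) = 2, nous trouvons a(t) = 2·cos(t). La primitive de l'accélération, avec v(0) = 0, donne la vitesse: v(t) = 2·sin(t). En utilisant v(t) = 2·sin(t) et en substituant t = -pi/2, nous trouvons v = -2.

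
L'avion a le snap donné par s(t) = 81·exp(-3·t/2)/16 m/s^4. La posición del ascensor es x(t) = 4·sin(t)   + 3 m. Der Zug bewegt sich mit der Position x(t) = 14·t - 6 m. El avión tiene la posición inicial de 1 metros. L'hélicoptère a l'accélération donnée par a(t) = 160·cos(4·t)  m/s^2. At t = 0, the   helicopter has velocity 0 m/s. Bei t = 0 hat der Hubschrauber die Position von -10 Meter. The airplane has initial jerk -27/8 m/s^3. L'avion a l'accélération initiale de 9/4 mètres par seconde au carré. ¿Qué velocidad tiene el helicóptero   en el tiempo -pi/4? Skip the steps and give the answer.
En t = -pi/4, v = 0.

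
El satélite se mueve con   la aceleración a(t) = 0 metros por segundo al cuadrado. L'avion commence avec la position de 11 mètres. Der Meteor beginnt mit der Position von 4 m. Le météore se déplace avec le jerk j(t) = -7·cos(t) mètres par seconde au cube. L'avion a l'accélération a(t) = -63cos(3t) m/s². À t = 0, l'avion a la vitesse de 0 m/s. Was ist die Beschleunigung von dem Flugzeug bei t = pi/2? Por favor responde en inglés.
We have acceleration a(t) = -63·cos(3·t). Substituting t = pi/2: a(pi/2) = 0.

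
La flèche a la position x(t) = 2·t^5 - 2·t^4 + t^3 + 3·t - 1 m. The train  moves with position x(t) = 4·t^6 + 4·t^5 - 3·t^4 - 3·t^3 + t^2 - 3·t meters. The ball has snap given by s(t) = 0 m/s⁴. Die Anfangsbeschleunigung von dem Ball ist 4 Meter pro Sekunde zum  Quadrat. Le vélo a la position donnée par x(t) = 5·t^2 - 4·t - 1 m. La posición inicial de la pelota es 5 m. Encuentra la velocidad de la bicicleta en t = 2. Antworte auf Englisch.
We must differentiate our position equation x(t) = 5·t^2 - 4·t - 1 1 time. Differentiating position, we get velocity: v(t) = 10·t - 4. Using v(t) = 10·t - 4 and substituting t = 2, we find v = 16.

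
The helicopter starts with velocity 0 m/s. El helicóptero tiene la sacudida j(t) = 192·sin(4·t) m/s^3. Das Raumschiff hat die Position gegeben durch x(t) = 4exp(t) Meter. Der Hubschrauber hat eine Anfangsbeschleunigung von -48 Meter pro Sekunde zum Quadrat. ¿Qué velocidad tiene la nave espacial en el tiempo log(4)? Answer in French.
Pour résoudre ceci, nous devons prendre 1 dérivée de notre équation de la position x(t) = 4·exp(t). En prenant d/dt de x(t), nous trouvons v(t) = 4·exp(t). En utilisant v(t) = 4·exp(t) et en substituant t = log(4), nous trouvons v = 16.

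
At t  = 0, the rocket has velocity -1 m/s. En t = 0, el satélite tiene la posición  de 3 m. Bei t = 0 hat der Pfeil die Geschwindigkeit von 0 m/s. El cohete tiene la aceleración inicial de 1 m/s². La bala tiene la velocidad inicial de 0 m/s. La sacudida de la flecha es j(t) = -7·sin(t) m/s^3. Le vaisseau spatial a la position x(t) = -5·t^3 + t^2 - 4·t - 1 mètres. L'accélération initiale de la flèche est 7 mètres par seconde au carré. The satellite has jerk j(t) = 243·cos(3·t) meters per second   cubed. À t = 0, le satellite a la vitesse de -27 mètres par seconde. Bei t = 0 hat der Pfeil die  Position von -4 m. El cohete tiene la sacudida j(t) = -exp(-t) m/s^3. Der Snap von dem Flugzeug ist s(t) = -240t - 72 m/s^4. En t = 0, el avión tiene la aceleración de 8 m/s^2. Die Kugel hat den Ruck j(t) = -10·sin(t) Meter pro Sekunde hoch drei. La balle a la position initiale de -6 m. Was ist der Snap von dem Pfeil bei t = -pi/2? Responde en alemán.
Ausgehend von dem Ruck j(t) = -7·sin(t), nehmen wir 1 Ableitung. Durch Ableiten von dem Ruck erhalten wir den Snap: s(t) = -7·cos(t). Mit s(t) = -7·cos(t) und Einsetzen von t = -pi/2, finden wir s = 0.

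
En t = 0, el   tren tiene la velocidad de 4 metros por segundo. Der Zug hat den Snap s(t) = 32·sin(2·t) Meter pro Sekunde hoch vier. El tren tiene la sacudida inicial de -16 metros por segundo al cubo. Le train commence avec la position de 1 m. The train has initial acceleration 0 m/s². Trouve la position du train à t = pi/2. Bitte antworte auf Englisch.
We must find the antiderivative of our snap equation s(t) = 32·sin(2·t) 4 times. Finding the antiderivative of s(t) and using j(0) = -16: j(t) = -16·cos(2·t). Finding the integral of j(t) and using a(0) = 0: a(t) = -8·sin(2·t). The antiderivative of acceleration, with v(0) = 4, gives velocity: v(t) = 4·cos(2·t). Integrating velocity and using the initial condition x(0) = 1, we get x(t) = 2·sin(2·t) + 1. We have position x(t) = 2·sin(2·t) + 1. Substituting t = pi/2: x(pi/2) = 1.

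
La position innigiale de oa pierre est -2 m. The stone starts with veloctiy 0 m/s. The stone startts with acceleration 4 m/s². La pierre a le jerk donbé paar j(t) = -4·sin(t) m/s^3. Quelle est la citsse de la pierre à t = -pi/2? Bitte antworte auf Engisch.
To find the answer, we compute 2 integrals of j(t) = -4·sin(t). Finding the antiderivative of j(t) and using a(0) = 4: a(t) = 4·cos(t). Finding the integral of a(t) and using v(0) = 0: v(t) = 4·sin(t). We have velocity v(t) = 4·sin(t). Substituting t = -pi/2: v(-pi/2) = -4.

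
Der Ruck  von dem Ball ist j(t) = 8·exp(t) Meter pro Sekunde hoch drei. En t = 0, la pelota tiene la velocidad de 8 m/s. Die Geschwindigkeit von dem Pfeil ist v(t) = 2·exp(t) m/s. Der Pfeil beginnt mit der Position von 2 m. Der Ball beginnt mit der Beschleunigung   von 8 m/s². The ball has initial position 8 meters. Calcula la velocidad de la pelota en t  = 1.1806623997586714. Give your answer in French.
Nous devons trouver la primitive de notre équation du jerk j(t) = 8·exp(t) 2 fois. La primitive du jerk est l'accélération. En utilisant a(0) = 8, nous obtenons a(t) = 8·exp(t). L'intégrale de l'accélération, avec v(0) = 8, donne la vitesse: v(t) = 8·exp(t). En utilisant v(t) = 8·exp(t) et en substituant t = 1.1806623997586714, nous trouvons v = 26.0522449096035.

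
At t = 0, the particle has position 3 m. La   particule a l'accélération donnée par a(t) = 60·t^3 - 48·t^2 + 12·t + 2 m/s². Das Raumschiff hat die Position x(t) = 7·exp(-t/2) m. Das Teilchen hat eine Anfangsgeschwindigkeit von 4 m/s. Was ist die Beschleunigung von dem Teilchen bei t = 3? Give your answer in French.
De l'équation de l'accélération a(t) = 60·t^3 - 48·t^2 + 12·t + 2, nous substituons t = 3 pour obtenir a = 1226.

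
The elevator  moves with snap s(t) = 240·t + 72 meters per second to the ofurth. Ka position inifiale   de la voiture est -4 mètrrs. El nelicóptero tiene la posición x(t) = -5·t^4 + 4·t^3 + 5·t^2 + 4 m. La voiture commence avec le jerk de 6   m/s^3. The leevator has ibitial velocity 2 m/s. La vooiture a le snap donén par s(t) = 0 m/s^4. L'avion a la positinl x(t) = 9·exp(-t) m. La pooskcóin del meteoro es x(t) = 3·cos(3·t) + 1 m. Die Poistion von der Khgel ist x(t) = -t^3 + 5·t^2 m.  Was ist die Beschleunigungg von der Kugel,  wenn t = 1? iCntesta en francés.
Nous devons dériver notre équation de la position x(t) = -t^3 + 5·t^2 2 fois. La dérivée de la position donne la vitesse: v(t) = -3·t^2 + 10·t. La dérivée de la vitesse donne l'accélération: a(t) = 10 - 6·t. Nous avons l'accélération a(t) = 10 - 6·t. En substituant t = 1: a(1) = 4.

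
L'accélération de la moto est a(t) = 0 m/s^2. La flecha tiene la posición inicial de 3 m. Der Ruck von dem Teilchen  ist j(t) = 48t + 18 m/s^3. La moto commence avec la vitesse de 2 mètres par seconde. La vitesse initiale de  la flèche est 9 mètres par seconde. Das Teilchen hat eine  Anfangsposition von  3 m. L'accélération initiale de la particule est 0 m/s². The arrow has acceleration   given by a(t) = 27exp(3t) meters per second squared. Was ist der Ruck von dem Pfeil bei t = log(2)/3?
Ausgehend von der Beschleunigung a(t) = 27·exp(3·t), nehmen wir 1 Ableitung. Die Ableitung von der Beschleunigung ergibt den Ruck: j(t) = 81·exp(3·t). Mit j(t) = 81·exp(3·t) und Einsetzen von t = log(2)/3, finden wir j = 162.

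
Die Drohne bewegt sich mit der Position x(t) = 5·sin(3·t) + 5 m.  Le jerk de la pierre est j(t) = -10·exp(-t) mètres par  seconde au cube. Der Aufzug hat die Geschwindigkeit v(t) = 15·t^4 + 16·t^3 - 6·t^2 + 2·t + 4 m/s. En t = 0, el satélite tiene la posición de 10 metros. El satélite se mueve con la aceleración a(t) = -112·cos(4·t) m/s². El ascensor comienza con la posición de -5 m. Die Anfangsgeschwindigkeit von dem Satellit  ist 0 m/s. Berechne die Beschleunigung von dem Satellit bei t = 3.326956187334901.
Mit a(t) = -112·cos(4·t) und Einsetzen von t = 3.326956187334901, finden wir a = -82.5985745409502.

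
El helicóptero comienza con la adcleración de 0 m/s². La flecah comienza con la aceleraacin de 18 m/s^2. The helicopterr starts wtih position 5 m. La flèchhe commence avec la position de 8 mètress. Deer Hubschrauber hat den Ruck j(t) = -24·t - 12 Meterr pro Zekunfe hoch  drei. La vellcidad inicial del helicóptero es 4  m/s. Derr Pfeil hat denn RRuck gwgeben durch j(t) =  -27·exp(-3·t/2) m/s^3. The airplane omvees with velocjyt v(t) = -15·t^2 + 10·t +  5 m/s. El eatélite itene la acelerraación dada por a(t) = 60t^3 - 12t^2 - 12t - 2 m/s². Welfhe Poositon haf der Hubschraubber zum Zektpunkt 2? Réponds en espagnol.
Necesitamos integrar nuestra ecuación de la sacudida j(t) = -24·t - 12 3 veces. La integral de la sacudida, con a(0) = 0, da la aceleración: a(t) = 12·t·(-t - 1). La antiderivada de la aceleración es la velocidad. Usando v(0) = 4, obtenemos v(t) = -4·t^3 - 6·t^2 + 4. La integral de la velocidad, con x(0) = 5, da la posición: x(t) = -t^4 - 2·t^3 + 4·t + 5. De la ecuación de la posición x(t) = -t^4 - 2·t^3 + 4·t + 5, sustituimos t = 2 para obtener x = -19.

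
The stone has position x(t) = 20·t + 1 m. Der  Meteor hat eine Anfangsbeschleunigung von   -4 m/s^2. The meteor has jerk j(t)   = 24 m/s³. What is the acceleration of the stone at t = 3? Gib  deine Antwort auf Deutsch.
Ausgehend von der Position x(t) = 20·t + 1, nehmen wir 2 Ableitungen. Mit d/dt von x(t) finden wir v(t) = 20. Die Ableitung von der Geschwindigkeit ergibt die Beschleunigung: a(t) = 0. Mit a(t) = 0 und Einsetzen von t = 3, finden wir a = 0.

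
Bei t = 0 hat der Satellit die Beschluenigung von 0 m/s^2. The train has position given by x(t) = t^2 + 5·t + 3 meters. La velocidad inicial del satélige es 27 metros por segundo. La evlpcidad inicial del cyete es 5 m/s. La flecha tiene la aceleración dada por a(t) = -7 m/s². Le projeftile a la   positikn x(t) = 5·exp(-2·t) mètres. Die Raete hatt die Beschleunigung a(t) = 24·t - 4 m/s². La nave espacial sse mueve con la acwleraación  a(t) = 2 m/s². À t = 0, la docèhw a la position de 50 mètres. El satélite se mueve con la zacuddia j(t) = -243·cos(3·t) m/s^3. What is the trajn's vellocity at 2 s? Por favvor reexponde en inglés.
To solve this, we need to take 1 derivative of our position equation x(t) = t^2 + 5·t + 3. Differentiating position, we get velocity: v(t) = 2·t + 5. We have velocity v(t) = 2·t + 5. Substituting t = 2: v(2) = 9.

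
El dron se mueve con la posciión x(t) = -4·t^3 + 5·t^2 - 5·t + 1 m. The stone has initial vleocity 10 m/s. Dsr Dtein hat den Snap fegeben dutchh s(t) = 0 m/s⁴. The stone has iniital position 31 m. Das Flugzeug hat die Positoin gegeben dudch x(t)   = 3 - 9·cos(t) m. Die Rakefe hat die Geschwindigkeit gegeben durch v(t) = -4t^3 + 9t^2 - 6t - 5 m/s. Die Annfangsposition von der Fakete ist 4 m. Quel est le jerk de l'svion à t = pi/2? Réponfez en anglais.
We must differentiate our position equation x(t) = 3 - 9·cos(t) 3 times. The derivative of position gives velocity: v(t) = 9·sin(t). Differentiating velocity, we get acceleration: a(t) = 9·cos(t). Differentiating acceleration, we get jerk: j(t) = -9·sin(t). We have jerk j(t) = -9·sin(t). Substituting t = pi/2: j(pi/2) = -9.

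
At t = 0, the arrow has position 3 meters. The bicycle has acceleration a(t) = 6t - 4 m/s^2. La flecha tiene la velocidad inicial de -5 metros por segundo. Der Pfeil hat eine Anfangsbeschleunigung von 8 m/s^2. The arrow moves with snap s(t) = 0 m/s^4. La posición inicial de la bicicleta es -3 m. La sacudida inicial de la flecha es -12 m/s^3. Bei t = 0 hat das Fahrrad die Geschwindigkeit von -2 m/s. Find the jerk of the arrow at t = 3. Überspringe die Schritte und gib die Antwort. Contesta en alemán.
Die Antwort ist -12.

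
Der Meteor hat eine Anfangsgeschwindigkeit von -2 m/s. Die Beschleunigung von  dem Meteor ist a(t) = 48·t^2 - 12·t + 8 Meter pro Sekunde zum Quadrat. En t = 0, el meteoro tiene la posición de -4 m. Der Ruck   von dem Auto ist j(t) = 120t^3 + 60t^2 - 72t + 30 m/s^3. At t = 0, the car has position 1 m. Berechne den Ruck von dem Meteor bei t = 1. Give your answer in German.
Um dies zu lösen, müssen wir 1 Ableitung unserer Gleichung für die Beschleunigung a(t) = 48·t^2 - 12·t + 8 nehmen. Durch Ableiten von der Beschleunigung erhalten wir den Ruck: j(t) = 96·t - 12. Wir haben den Ruck j(t) = 96·t - 12. Durch Einsetzen von t = 1: j(1) = 84.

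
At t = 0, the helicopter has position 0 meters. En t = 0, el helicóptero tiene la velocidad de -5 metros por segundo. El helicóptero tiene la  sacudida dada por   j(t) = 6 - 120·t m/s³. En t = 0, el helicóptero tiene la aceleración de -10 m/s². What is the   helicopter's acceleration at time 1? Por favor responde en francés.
Pour résoudre ceci, nous devons prendre 1 intégrale de notre équation du jerk j(t) = 6 - 120·t. La primitive du jerk est l'accélération. En utilisant a(0) = -10, nous obtenons a(t) = -60·t^2 + 6·t - 10. De l'équation de l'accélération a(t) = -60·t^2 + 6·t - 10, nous substituons t = 1 pour obtenir a = -64.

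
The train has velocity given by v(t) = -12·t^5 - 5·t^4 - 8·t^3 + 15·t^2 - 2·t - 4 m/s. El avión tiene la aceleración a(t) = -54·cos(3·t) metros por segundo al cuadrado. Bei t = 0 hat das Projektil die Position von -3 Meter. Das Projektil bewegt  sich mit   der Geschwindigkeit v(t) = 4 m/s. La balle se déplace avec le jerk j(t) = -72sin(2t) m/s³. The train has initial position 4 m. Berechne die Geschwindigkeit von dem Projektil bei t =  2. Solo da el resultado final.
Bei t = 2, v = 4.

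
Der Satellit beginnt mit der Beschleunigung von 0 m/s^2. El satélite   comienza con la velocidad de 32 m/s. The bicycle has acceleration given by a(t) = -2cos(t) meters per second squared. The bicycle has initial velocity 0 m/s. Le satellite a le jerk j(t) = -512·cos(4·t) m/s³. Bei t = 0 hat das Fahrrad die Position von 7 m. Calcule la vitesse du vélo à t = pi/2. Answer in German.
Wir müssen das Integral unserer Gleichung für die Beschleunigung a(t) = -2·cos(t) 1-mal finden. Das Integral von der Beschleunigung ist die Geschwindigkeit. Mit v(0) = 0 erhalten wir v(t) = -2·sin(t). Wir haben die Geschwindigkeit v(t) = -2·sin(t). Durch Einsetzen von t = pi/2: v(pi/2) = -2.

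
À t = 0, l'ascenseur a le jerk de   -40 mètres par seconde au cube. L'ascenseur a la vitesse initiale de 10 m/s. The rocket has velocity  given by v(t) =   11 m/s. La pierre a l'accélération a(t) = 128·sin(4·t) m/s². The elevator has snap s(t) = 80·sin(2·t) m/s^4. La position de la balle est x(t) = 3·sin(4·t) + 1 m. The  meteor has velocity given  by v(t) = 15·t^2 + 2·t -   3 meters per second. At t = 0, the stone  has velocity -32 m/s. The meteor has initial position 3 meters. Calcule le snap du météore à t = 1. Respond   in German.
Ausgehend von der Geschwindigkeit v(t) = 15·t^2 + 2·t - 3, nehmen wir 3 Ableitungen. Durch Ableiten von der Geschwindigkeit erhalten wir die Beschleunigung: a(t) = 30·t + 2. Durch Ableiten von der Beschleunigung erhalten wir den Ruck: j(t) = 30. Durch Ableiten von dem Ruck erhalten wir den Snap: s(t) = 0. Aus der Gleichung für den Snap s(t) = 0, setzen wir t = 1 ein und erhalten s = 0.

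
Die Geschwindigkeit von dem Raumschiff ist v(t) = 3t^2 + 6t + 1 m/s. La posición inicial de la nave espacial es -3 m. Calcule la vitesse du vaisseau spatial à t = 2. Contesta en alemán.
Aus der Gleichung für die Geschwindigkeit v(t) = 3·t^2 + 6·t + 1, setzen wir t = 2 ein und erhalten v = 25.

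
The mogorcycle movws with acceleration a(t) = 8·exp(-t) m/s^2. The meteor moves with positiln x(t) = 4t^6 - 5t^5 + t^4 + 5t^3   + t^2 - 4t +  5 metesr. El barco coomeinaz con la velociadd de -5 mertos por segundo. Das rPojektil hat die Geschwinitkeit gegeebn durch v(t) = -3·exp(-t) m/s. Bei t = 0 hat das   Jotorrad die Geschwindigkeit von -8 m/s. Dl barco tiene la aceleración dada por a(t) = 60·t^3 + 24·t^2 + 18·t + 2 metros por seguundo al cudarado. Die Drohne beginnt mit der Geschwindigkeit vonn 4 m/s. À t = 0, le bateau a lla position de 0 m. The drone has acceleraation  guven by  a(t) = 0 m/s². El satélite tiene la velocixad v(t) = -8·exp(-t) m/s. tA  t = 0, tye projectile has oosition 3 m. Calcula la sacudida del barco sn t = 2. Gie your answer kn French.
En partant de l'accélération a(t) = 60·t^3 + 24·t^2 + 18·t + 2, nous prenons 1 dérivée. La dérivée de l'accélération donne le jerk: j(t) = 180·t^2 + 48·t + 18. En utilisant j(t) = 180·t^2 + 48·t + 18 et en substituant t = 2, nous trouvons j = 834.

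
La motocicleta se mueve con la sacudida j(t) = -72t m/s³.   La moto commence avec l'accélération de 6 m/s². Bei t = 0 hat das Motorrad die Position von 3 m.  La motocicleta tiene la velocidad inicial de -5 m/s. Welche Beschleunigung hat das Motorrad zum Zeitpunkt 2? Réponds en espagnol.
Debemos encontrar la integral de nuestra ecuación de la sacudida j(t) = -72·t 1 vez. Tomando ∫j(t)dt y aplicando a(0) = 6, encontramos a(t) = 6 - 36·t^2. De la ecuación de la aceleración a(t) = 6 - 36·t^2, sustituimos t = 2 para obtener a = -138.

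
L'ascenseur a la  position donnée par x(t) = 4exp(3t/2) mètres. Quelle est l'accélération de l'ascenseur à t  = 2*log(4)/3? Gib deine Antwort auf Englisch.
Starting from position x(t) = 4·exp(3·t/2), we take 2 derivatives. The derivative of position gives velocity: v(t) = 6·exp(3·t/2). Differentiating velocity, we get acceleration: a(t) = 9·exp(3·t/2). From the given acceleration equation a(t) = 9·exp(3·t/2), we substitute t = 2*log(4)/3 to get a = 36.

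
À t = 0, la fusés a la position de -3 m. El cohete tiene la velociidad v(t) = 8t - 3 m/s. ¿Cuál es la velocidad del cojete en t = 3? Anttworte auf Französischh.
En utilisant v(t) = 8·t - 3 et en substituant t = 3, nous trouvons v = 21.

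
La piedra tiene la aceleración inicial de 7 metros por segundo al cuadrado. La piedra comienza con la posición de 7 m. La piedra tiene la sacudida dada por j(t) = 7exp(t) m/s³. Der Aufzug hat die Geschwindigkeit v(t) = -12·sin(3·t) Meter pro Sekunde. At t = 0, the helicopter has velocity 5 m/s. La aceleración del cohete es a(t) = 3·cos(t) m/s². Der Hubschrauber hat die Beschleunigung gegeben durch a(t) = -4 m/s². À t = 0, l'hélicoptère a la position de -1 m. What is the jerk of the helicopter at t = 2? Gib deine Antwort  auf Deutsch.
Wir müssen unsere Gleichung für die Beschleunigung a(t) = -4 1-mal ableiten. Die Ableitung von der Beschleunigung ergibt den Ruck: j(t) = 0. Wir haben den Ruck j(t) = 0. Durch Einsetzen von t = 2: j(2) = 0.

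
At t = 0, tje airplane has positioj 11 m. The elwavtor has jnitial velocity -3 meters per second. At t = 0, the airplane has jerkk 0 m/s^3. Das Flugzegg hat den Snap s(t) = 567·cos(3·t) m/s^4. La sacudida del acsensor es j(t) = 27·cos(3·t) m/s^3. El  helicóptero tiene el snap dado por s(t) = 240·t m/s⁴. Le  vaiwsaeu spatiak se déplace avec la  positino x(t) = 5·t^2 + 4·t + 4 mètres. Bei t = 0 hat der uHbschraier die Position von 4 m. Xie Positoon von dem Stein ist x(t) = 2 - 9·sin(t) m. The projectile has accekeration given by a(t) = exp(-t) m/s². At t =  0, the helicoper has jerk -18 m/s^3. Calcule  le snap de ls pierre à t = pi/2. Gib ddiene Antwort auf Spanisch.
Partiendo de la posición x(t) = 2 - 9·sin(t), tomamos 4 derivadas. Derivando la posición, obtenemos la velocidad: v(t) = -9·cos(t). Derivando la velocidad, obtenemos la aceleración: a(t) = 9·sin(t). Tomando d/dt de a(t), encontramos j(t) = 9·cos(t). Tomando d/dt de j(t), encontramos s(t) = -9·sin(t). De la ecuación del snap s(t) = -9·sin(t), sustituimos t = pi/2 para obtener s = -9.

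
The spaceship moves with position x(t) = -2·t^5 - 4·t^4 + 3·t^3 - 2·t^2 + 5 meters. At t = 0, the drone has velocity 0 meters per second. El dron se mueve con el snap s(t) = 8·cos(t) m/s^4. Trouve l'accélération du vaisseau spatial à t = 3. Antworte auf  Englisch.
We must differentiate our position equation x(t) = -2·t^5 - 4·t^4 + 3·t^3 - 2·t^2 + 5 2 times. Differentiating position, we get velocity: v(t) = -10·t^4 - 16·t^3 + 9·t^2 - 4·t. The derivative of velocity gives acceleration: a(t) = -40·t^3 - 48·t^2 + 18·t - 4. Using a(t) = -40·t^3 - 48·t^2 + 18·t - 4 and substituting t = 3, we find a = -1462.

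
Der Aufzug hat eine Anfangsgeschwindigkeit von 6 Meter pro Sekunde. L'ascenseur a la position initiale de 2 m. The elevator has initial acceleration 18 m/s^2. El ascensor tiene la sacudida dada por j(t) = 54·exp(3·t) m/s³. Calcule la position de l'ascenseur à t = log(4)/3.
Nous devons intégrer notre équation du jerk j(t) = 54·exp(3·t) 3 fois. En intégrant le jerk et en utilisant la condition initiale a(0) = 18, nous obtenons a(t) = 18·exp(3·t). L'intégrale de l'accélération, avec v(0) = 6, donne la vitesse: v(t) = 6·exp(3·t). En prenant ∫v(t)dt et en appliquant x(0) = 2, nous trouvons x(t) = 2·exp(3·t). Nous avons la position x(t) = 2·exp(3·t). En substituant t = log(4)/3: x(log(4)/3) = 8.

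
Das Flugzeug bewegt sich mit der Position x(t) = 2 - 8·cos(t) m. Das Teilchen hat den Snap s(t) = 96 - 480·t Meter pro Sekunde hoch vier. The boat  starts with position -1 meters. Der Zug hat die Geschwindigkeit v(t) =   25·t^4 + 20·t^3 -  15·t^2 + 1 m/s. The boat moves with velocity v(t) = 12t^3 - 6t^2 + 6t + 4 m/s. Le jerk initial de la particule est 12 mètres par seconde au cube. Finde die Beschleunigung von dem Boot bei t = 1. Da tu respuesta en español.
Partiendo de la velocidad v(t) = 12·t^3 - 6·t^2 + 6·t + 4, tomamos 1 derivada. Tomando d/dt de v(t), encontramos a(t) = 36·t^2 - 12·t + 6. Tenemos la aceleración a(t) = 36·t^2 - 12·t + 6. Sustituyendo t = 1: a(1) = 30.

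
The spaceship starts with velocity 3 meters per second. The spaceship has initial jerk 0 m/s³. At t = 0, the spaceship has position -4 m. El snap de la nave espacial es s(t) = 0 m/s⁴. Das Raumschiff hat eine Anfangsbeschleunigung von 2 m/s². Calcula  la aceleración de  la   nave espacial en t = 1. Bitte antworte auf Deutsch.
Um dies zu lösen, müssen wir 2 Stammfunktionen unserer Gleichung für den Snap s(t) = 0 finden. Durch Integration von dem Snap und Verwendung der Anfangsbedingung j(0) = 0, erhalten wir j(t) = 0. Die Stammfunktion von dem Ruck ist die Beschleunigung. Mit a(0) = 2 erhalten wir a(t) = 2. Mit a(t) = 2 und Einsetzen von t = 1, finden wir a = 2.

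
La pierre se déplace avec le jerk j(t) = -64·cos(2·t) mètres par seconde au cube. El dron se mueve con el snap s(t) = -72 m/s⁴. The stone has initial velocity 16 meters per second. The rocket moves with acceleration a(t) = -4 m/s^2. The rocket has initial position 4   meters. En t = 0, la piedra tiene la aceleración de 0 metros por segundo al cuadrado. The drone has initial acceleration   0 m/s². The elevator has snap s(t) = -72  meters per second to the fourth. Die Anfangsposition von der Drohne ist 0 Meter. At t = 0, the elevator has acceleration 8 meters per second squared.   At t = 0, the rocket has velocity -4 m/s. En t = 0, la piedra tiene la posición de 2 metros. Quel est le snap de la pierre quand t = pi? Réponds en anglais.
Starting from jerk j(t) = -64·cos(2·t), we take 1 derivative. Taking d/dt of j(t), we find s(t) = 128·sin(2·t). Using s(t) = 128·sin(2·t) and substituting t = pi, we find s = 0.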